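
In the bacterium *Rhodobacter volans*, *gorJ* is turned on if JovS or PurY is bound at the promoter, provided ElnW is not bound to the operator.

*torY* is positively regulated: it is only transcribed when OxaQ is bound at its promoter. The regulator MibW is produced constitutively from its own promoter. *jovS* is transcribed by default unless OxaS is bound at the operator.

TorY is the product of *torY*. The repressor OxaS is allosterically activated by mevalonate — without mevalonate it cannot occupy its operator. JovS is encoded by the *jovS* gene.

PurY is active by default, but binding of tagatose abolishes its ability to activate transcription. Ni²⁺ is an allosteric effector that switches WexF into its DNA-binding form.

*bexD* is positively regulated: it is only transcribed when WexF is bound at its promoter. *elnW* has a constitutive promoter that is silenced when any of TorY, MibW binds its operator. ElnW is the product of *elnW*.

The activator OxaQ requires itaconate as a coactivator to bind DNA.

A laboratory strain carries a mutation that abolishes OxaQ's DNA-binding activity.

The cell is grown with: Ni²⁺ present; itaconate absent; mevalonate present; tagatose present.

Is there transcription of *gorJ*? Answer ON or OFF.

OFF

Mevalonate is present, so OxaS is active.
With repressor OxaS bound, *jovS* is not transcribed.
So JovS is not produced.
OxaQ is non-functional in this strain, so it has no effect.
Required activator OxaQ is absent, so *torY* is not transcribed.
So TorY is not produced.
MibW is produced constitutively and is active.
With repressor MibW bound, *elnW* is not transcribed.
So ElnW is not produced.
Tagatose is present, so PurY is inactive.
No activator is available at the *gorJ* promoter, so *gorJ* is not transcribed.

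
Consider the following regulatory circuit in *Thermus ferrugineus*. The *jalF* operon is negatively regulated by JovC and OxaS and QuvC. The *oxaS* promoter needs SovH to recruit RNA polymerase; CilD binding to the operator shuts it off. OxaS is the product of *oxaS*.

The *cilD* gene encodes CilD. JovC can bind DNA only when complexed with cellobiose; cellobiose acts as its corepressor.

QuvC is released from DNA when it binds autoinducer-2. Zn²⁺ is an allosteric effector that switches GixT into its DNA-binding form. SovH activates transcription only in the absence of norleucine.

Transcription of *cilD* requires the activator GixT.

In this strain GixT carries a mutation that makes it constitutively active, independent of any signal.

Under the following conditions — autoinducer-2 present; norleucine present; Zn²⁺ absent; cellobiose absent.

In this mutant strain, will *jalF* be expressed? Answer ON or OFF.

Cellobiose is absent, so JovC is inactive.
Norleucine is present, so SovH is inactive.
GixT is constitutively active in this strain.
No repressor is bound and GixT is active, so *cilD* is transcribed.
So CilD is produced and active.
With repressor CilD bound, *oxaS* is not transcribed.
So OxaS is not produced.
Autoinducer-2 is present, so QuvC is inactive.
With no repressor bound, *jalF* is transcribed.

ON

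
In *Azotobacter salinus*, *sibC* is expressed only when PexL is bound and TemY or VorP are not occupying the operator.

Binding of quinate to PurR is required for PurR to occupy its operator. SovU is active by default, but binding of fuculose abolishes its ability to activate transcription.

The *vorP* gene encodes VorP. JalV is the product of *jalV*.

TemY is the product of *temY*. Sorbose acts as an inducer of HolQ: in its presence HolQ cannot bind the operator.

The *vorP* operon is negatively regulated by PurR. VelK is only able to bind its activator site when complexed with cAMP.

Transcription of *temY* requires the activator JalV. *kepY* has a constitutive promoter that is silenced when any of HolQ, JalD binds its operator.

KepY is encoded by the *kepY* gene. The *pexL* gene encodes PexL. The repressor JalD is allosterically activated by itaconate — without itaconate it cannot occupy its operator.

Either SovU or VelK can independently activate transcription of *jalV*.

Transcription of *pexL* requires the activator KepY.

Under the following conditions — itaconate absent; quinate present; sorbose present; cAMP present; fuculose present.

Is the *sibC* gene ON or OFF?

OFF

Fuculose is present, so SovU is inactive.
cAMP is present, so VelK is active.
Activator VelK is present, so *jalV* is transcribed.
So JalV is produced and active.
No repressor is bound and JalV is active, so *temY* is transcribed.
So TemY is produced and active.
Sorbose is present, so HolQ is inactive.
Itaconate is absent, so JalD is inactive.
With no repressor bound, *kepY* is transcribed.
So KepY is produced and active.
No repressor is bound and KepY is active, so *pexL* is transcribed.
So PexL is produced and active.
Quinate is present, so PurR is active.
With repressor PurR bound, *vorP* is not transcribed.
So VorP is not produced.
With repressor TemY bound, *sibC* is not transcribed.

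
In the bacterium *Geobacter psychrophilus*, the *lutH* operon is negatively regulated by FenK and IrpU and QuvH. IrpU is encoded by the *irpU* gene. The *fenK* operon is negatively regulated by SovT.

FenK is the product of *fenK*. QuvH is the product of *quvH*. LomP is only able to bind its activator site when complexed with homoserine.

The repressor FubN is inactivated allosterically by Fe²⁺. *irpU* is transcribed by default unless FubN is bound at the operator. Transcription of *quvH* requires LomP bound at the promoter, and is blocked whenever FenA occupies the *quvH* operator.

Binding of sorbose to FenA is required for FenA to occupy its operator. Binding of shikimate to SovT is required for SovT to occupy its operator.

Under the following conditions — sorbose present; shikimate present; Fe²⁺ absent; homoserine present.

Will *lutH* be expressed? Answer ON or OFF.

ON

Shikimate is present, so SovT is active.
With repressor SovT bound, *fenK* is not transcribed.
So FenK is not produced.
Fe²⁺ is absent, so FubN is active.
With repressor FubN bound, *irpU* is not transcribed.
So IrpU is not produced.
Homoserine is present, so LomP is active.
Sorbose is present, so FenA is active.
With repressor FenA bound, *quvH* is not transcribed.
So QuvH is not produced.
With no repressor bound, *lutH* is transcribed.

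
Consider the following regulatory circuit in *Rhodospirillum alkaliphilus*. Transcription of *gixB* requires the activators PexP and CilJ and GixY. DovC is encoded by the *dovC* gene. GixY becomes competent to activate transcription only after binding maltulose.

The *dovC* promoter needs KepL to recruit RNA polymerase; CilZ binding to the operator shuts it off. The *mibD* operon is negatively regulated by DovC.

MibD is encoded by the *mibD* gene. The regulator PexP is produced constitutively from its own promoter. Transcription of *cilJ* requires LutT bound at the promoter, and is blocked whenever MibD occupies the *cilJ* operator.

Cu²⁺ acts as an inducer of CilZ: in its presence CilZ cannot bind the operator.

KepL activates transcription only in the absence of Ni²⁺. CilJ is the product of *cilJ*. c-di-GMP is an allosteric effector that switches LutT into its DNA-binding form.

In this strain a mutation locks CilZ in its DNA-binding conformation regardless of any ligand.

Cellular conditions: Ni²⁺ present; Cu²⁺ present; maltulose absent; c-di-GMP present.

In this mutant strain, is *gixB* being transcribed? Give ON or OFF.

PexP is produced constitutively and is active.
Ni²⁺ is present, so KepL is inactive.
CilZ is constitutively active in this strain.
With repressor CilZ bound, *dovC* is not transcribed.
So DovC is not produced.
With no repressor bound, *mibD* is transcribed.
So MibD is produced and active.
c-di-GMP is present, so LutT is active.
With repressor MibD bound, *cilJ* is not transcribed.
So CilJ is not produced.
Maltulose is absent, so GixY is inactive.
Required activator CilJ is absent, so *gixB* is not transcribed.

OFF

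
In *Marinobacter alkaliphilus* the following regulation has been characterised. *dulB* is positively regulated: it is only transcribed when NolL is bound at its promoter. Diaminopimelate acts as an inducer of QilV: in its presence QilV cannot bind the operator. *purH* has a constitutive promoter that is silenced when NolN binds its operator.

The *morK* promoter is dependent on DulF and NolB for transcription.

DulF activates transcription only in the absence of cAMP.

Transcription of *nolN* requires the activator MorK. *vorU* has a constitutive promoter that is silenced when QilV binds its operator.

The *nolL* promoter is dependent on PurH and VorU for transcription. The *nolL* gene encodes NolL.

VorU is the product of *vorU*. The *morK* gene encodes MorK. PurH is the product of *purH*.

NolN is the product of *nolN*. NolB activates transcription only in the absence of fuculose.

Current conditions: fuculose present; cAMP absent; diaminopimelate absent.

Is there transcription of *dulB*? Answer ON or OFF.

OFF

cAMP is absent, so DulF is active.
Fuculose is present, so NolB is inactive.
Required activator NolB is absent, so *morK* is not transcribed.
So MorK is not produced.
Required activator MorK is absent, so *nolN* is not transcribed.
So NolN is not produced.
With no repressor bound, *purH* is transcribed.
So PurH is produced and active.
Diaminopimelate is absent, so QilV is active.
With repressor QilV bound, *vorU* is not transcribed.
So VorU is not produced.
Required activator VorU is absent, so *nolL* is not transcribed.
So NolL is not produced.
Required activator NolL is absent, so *dulB* is not transcribed.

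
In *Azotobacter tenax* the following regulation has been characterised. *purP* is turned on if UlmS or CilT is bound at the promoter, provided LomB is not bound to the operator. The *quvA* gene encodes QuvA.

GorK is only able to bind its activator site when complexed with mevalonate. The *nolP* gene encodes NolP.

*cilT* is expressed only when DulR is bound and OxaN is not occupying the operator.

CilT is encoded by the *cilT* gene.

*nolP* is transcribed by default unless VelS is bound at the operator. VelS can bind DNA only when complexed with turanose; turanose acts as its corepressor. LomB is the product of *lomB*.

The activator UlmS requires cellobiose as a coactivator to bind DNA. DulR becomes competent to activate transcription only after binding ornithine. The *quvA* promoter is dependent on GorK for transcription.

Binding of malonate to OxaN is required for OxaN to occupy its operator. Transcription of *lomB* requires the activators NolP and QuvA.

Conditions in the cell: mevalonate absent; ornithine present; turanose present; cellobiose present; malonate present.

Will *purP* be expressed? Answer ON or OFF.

Turanose is present, so VelS is active.
With repressor VelS bound, *nolP* is not transcribed.
So NolP is not produced.
Mevalonate is absent, so GorK is inactive.
Required activator GorK is absent, so *quvA* is not transcribed.
So QuvA is not produced.
Required activator NolP is absent, so *lomB* is not transcribed.
So LomB is not produced.
Cellobiose is present, so UlmS is active.
Ornithine is present, so DulR is active.
Malonate is present, so OxaN is active.
With repressor OxaN bound, *cilT* is not transcribed.
So CilT is not produced.
Activator UlmS is present, so *purP* is transcribed.

ON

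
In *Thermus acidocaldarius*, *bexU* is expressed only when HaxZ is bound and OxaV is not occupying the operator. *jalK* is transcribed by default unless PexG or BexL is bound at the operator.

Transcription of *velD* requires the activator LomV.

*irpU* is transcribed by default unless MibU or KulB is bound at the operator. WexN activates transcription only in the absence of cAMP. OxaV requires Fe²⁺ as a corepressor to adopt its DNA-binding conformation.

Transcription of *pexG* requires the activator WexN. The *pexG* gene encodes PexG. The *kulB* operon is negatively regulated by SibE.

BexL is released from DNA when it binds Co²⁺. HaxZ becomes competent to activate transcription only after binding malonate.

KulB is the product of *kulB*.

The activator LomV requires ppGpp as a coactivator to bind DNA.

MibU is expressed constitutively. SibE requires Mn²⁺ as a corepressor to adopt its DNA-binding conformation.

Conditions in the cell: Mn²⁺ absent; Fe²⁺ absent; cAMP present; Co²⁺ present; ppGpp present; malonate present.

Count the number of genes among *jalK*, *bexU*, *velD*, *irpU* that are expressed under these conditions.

cAMP is present, so WexN is inactive.
Required activator WexN is absent, so *pexG* is not transcribed.
So PexG is not produced.
Co²⁺ is present, so BexL is inactive.
With no repressor bound, *jalK* is transcribed.
→ *jalK* is ON.
Malonate is present, so HaxZ is active.
Fe²⁺ is absent, so OxaV is inactive.
No repressor is bound and HaxZ is active, so *bexU* is transcribed.
→ *bexU* is ON.
ppGpp is present, so LomV is active.
No repressor is bound and LomV is active, so *velD* is transcribed.
→ *velD* is ON.
MibU is produced constitutively and is active.
Mn²⁺ is absent, so SibE is inactive.
With no repressor bound, *kulB* is transcribed.
So KulB is produced and active.
With repressor MibU bound, *irpU* is not transcribed.
→ *irpU* is OFF.
3 of the 4 genes are transcribed.

3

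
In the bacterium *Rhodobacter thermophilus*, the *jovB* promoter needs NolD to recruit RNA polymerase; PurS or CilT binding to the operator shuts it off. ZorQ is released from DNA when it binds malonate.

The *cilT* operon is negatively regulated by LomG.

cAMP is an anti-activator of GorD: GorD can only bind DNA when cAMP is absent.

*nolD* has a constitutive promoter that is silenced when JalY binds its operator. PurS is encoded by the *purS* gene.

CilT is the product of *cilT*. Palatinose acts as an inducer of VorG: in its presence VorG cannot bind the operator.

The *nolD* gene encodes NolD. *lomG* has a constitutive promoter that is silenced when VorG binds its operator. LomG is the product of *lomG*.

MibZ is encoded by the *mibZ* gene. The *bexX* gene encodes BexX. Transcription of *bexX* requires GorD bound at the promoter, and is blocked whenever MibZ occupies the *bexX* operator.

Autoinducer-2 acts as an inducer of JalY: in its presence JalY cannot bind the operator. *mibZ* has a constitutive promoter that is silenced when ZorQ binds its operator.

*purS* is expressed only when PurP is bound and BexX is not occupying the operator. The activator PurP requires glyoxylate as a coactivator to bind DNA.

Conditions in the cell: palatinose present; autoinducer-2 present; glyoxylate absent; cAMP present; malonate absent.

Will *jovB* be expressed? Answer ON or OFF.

ON

cAMP is present, so GorD is inactive.
Malonate is absent, so ZorQ is active.
With repressor ZorQ bound, *mibZ* is not transcribed.
So MibZ is not produced.
Required activator GorD is absent, so *bexX* is not transcribed.
So BexX is not produced.
Glyoxylate is absent, so PurP is inactive.
Required activator PurP is absent, so *purS* is not transcribed.
So PurS is not produced.
Palatinose is present, so VorG is inactive.
With no repressor bound, *lomG* is transcribed.
So LomG is produced and active.
With repressor LomG bound, *cilT* is not transcribed.
So CilT is not produced.
Autoinducer-2 is present, so JalY is inactive.
With no repressor bound, *nolD* is transcribed.
So NolD is produced and active.
No repressor is bound and NolD is active, so *jovB* is transcribed.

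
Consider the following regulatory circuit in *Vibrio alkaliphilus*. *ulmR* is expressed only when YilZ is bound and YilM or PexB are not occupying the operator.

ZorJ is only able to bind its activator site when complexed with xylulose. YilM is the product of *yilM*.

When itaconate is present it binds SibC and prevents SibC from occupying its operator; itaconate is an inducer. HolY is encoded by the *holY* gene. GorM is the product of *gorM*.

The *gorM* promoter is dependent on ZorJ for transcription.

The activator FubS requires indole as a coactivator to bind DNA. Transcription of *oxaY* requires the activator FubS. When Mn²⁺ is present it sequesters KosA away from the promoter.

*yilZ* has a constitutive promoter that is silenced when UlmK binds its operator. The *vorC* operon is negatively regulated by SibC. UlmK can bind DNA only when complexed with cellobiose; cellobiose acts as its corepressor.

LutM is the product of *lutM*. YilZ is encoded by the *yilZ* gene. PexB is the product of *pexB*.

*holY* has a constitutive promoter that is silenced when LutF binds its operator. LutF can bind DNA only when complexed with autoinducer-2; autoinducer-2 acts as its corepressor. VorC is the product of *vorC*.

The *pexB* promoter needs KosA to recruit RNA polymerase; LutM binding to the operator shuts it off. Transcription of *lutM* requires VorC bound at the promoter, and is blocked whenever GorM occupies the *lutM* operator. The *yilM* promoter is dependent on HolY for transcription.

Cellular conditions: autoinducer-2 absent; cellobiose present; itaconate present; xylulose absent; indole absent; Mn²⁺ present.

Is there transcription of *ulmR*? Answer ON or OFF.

OFF

Autoinducer-2 is absent, so LutF is inactive.
With no repressor bound, *holY* is transcribed.
So HolY is produced and active.
No repressor is bound and HolY is active, so *yilM* is transcribed.
So YilM is produced and active.
Itaconate is present, so SibC is inactive.
With no repressor bound, *vorC* is transcribed.
So VorC is produced and active.
Xylulose is absent, so ZorJ is inactive.
Required activator ZorJ is absent, so *gorM* is not transcribed.
So GorM is not produced.
No repressor is bound and VorC is active, so *lutM* is transcribed.
So LutM is produced and active.
Mn²⁺ is present, so KosA is inactive.
With repressor LutM bound, *pexB* is not transcribed.
So PexB is not produced.
Cellobiose is present, so UlmK is active.
With repressor UlmK bound, *yilZ* is not transcribed.
So YilZ is not produced.
With repressor YilM bound, *ulmR* is not transcribed.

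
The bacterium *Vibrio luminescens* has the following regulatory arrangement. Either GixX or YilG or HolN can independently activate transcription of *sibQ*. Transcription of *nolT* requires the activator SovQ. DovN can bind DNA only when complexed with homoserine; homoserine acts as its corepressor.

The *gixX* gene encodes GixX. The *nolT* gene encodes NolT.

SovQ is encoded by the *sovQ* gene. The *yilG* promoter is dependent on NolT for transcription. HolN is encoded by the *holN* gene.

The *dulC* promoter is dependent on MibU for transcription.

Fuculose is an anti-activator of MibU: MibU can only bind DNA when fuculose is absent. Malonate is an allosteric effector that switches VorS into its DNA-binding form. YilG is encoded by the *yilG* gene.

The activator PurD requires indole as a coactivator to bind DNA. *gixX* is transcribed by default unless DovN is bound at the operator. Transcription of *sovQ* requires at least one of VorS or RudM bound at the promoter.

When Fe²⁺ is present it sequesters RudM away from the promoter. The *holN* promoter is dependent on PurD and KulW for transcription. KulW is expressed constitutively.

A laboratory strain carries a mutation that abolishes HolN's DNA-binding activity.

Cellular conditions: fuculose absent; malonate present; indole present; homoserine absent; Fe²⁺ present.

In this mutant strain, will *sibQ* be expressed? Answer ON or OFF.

Homoserine is absent, so DovN is inactive.
With no repressor bound, *gixX* is transcribed.
So GixX is produced and active.
Malonate is present, so VorS is active.
Fe²⁺ is present, so RudM is inactive.
Activator VorS is present, so *sovQ* is transcribed.
So SovQ is produced and active.
No repressor is bound and SovQ is active, so *nolT* is transcribed.
So NolT is produced and active.
No repressor is bound and NolT is active, so *yilG* is transcribed.
So YilG is produced and active.
HolN is non-functional in this strain, so it has no effect.
Activator GixX is present, so *sibQ* is transcribed.

ON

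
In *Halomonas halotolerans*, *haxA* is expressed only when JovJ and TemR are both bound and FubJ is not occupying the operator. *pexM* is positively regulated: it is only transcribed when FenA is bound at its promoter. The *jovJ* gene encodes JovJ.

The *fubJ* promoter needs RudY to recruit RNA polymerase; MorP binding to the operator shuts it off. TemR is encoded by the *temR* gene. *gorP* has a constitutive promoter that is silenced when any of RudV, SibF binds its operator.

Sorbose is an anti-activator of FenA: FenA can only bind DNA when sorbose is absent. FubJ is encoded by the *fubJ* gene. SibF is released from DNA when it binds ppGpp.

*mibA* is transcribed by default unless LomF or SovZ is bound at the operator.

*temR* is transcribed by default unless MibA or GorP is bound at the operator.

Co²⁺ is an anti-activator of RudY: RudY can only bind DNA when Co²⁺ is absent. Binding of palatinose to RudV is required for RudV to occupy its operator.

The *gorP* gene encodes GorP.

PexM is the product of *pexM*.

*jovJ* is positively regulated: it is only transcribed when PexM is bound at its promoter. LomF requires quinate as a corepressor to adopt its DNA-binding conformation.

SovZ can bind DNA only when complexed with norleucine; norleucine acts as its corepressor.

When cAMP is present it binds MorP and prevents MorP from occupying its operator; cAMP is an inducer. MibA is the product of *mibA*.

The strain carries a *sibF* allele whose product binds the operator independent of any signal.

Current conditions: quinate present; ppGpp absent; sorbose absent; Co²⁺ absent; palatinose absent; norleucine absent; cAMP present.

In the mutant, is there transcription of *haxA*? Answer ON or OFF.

OFF

Sorbose is absent, so FenA is active.
No repressor is bound and FenA is active, so *pexM* is transcribed.
So PexM is produced and active.
No repressor is bound and PexM is active, so *jovJ* is transcribed.
So JovJ is produced and active.
Quinate is present, so LomF is active.
Norleucine is absent, so SovZ is inactive.
With repressor LomF bound, *mibA* is not transcribed.
So MibA is not produced.
Palatinose is absent, so RudV is inactive.
SibF is constitutively active in this strain.
With repressor SibF bound, *gorP* is not transcribed.
So GorP is not produced.
With no repressor bound, *temR* is transcribed.
So TemR is produced and active.
Co²⁺ is absent, so RudY is active.
cAMP is present, so MorP is inactive.
No repressor is bound and RudY is active, so *fubJ* is transcribed.
So FubJ is produced and active.
With repressor FubJ bound, *haxA* is not transcribed.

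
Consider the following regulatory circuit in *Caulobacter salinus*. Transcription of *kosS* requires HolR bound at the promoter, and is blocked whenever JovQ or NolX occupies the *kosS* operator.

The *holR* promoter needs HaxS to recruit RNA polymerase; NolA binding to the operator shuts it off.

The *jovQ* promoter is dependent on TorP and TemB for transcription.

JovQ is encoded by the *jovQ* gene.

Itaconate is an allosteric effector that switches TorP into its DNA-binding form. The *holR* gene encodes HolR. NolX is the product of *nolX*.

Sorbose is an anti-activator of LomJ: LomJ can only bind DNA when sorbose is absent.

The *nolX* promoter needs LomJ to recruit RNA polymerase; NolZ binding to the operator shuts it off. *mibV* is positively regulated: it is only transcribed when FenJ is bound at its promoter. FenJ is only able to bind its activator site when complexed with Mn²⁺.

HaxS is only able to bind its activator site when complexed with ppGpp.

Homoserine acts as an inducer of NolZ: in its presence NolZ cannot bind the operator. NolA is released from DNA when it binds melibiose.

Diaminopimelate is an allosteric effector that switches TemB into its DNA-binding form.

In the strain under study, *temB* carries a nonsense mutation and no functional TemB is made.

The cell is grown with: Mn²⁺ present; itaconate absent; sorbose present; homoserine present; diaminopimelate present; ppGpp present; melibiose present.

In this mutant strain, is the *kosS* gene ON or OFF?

ON

Itaconate is absent, so TorP is inactive.
TemB is non-functional in this strain, so it has no effect.
Required activator TorP is absent, so *jovQ* is not transcribed.
So JovQ is not produced.
ppGpp is present, so HaxS is active.
Melibiose is present, so NolA is inactive.
No repressor is bound and HaxS is active, so *holR* is transcribed.
So HolR is produced and active.
Sorbose is present, so LomJ is inactive.
Homoserine is present, so NolZ is inactive.
Required activator LomJ is absent, so *nolX* is not transcribed.
So NolX is not produced.
No repressor is bound and HolR is active, so *kosS* is transcribed.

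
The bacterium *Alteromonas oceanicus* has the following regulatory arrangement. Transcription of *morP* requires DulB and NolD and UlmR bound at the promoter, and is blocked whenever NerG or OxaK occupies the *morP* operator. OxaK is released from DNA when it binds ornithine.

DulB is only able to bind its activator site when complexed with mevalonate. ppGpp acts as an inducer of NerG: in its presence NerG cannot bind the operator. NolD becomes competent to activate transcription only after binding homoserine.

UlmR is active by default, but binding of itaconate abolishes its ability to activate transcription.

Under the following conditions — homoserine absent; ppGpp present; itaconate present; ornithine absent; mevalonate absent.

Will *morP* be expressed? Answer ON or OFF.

OFF

ppGpp is present, so NerG is inactive.
Ornithine is absent, so OxaK is active.
Mevalonate is absent, so DulB is inactive.
Homoserine is absent, so NolD is inactive.
Itaconate is present, so UlmR is inactive.
With repressor OxaK bound, *morP* is not transcribed.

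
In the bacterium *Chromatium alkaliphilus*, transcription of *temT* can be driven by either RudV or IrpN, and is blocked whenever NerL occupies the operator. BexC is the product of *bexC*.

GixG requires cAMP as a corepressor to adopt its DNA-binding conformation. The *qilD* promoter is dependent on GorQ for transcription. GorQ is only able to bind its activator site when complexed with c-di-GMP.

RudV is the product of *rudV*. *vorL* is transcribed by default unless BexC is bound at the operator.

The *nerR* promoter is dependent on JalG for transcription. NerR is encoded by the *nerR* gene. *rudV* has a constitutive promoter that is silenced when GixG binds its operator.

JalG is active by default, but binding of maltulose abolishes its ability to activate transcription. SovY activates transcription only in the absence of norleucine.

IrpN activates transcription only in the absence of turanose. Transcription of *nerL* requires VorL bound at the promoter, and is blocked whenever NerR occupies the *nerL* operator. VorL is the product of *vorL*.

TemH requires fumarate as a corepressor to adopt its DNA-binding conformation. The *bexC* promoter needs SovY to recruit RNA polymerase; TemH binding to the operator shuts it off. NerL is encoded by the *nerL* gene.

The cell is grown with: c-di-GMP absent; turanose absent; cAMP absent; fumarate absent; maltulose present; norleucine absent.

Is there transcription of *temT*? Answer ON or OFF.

ON

cAMP is absent, so GixG is inactive.
With no repressor bound, *rudV* is transcribed.
So RudV is produced and active.
Norleucine is absent, so SovY is active.
Fumarate is absent, so TemH is inactive.
No repressor is bound and SovY is active, so *bexC* is transcribed.
So BexC is produced and active.
With repressor BexC bound, *vorL* is not transcribed.
So VorL is not produced.
Maltulose is present, so JalG is inactive.
Required activator JalG is absent, so *nerR* is not transcribed.
So NerR is not produced.
Required activator VorL is absent, so *nerL* is not transcribed.
So NerL is not produced.
Turanose is absent, so IrpN is active.
Activator RudV is present, so *temT* is transcribed.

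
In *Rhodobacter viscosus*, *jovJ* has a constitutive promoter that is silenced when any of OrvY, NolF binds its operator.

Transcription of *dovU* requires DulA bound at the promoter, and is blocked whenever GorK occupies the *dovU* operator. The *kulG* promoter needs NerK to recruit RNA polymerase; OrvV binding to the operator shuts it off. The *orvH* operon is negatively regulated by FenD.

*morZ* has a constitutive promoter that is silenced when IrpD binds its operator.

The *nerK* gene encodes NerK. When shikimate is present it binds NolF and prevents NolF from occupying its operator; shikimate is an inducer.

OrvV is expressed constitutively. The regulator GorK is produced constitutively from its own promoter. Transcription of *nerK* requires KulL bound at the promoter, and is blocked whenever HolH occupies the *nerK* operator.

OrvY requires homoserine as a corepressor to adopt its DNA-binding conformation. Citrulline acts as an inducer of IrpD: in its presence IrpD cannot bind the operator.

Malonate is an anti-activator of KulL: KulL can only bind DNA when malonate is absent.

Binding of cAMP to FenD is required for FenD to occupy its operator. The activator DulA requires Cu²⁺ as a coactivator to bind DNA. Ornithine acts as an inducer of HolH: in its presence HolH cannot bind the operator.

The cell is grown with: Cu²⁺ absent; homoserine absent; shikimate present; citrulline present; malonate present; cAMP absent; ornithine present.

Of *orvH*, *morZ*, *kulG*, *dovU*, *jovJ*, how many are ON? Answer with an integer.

3

cAMP is absent, so FenD is inactive.
With no repressor bound, *orvH* is transcribed.
→ *orvH* is ON.
Citrulline is present, so IrpD is inactive.
With no repressor bound, *morZ* is transcribed.
→ *morZ* is ON.
OrvV is produced constitutively and is active.
Ornithine is present, so HolH is inactive.
Malonate is present, so KulL is inactive.
Required activator KulL is absent, so *nerK* is not transcribed.
So NerK is not produced.
With repressor OrvV bound, *kulG* is not transcribed.
→ *kulG* is OFF.
Cu²⁺ is absent, so DulA is inactive.
GorK is produced constitutively and is active.
With repressor GorK bound, *dovU* is not transcribed.
→ *dovU* is OFF.
Homoserine is absent, so OrvY is inactive.
Shikimate is present, so NolF is inactive.
With no repressor bound, *jovJ* is transcribed.
→ *jovJ* is ON.
3 of the 5 genes are transcribed.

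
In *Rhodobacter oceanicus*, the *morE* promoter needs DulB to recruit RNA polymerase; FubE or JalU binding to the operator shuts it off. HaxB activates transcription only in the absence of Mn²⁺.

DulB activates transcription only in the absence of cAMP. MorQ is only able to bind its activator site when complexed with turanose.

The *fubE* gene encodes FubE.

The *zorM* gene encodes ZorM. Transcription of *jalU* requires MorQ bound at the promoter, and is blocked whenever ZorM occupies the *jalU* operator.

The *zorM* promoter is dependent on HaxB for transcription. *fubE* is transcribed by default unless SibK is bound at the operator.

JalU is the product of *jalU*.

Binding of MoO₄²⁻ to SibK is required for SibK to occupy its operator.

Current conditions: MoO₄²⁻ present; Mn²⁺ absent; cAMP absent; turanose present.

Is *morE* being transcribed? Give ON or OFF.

ON

MoO₄²⁻ is present, so SibK is active.
With repressor SibK bound, *fubE* is not transcribed.
So FubE is not produced.
Turanose is present, so MorQ is active.
Mn²⁺ is absent, so HaxB is active.
No repressor is bound and HaxB is active, so *zorM* is transcribed.
So ZorM is produced and active.
With repressor ZorM bound, *jalU* is not transcribed.
So JalU is not produced.
cAMP is absent, so DulB is active.
No repressor is bound and DulB is active, so *morE* is transcribed.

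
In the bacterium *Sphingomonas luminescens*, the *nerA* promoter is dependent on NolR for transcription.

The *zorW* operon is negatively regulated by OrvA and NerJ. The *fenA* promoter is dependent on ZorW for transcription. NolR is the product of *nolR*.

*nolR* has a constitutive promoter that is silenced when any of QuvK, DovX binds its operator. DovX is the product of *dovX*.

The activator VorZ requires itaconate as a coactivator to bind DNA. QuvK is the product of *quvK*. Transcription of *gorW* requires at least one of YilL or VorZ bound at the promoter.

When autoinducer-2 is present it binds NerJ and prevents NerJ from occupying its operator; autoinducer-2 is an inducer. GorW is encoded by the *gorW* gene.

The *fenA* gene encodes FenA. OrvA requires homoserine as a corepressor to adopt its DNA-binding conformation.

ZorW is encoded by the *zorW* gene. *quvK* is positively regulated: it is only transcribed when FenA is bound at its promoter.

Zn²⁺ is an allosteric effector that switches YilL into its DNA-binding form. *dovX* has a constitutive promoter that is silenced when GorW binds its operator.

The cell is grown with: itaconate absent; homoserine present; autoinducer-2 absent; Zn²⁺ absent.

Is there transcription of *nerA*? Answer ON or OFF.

Homoserine is present, so OrvA is active.
Autoinducer-2 is absent, so NerJ is active.
With repressor OrvA bound, *zorW* is not transcribed.
So ZorW is not produced.
Required activator ZorW is absent, so *fenA* is not transcribed.
So FenA is not produced.
Required activator FenA is absent, so *quvK* is not transcribed.
So QuvK is not produced.
Zn²⁺ is absent, so YilL is inactive.
Itaconate is absent, so VorZ is inactive.
No activator is available at the *gorW* promoter, so *gorW* is not transcribed.
So GorW is not produced.
With no repressor bound, *dovX* is transcribed.
So DovX is produced and active.
With repressor DovX bound, *nolR* is not transcribed.
So NolR is not produced.
Required activator NolR is absent, so *nerA* is not transcribed.

OFF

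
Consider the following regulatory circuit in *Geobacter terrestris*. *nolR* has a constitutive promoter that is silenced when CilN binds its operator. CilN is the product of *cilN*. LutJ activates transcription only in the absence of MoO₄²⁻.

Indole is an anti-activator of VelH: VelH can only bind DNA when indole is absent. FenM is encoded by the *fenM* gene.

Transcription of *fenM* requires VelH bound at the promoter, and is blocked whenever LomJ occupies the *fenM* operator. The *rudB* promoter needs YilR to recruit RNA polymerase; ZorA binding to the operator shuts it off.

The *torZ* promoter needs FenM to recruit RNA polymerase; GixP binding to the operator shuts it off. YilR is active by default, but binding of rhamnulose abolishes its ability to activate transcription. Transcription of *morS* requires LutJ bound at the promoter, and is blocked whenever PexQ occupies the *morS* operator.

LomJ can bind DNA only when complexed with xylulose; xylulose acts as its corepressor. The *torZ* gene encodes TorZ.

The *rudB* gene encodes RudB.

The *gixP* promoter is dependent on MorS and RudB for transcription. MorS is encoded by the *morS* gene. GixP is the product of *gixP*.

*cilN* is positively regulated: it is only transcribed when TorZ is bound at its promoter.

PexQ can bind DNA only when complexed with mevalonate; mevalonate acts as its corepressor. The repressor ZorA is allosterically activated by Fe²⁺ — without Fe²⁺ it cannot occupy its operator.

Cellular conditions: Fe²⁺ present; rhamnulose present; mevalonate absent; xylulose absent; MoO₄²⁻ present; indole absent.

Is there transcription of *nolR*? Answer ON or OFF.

OFF

Mevalonate is absent, so PexQ is inactive.
MoO₄²⁻ is present, so LutJ is inactive.
Required activator LutJ is absent, so *morS* is not transcribed.
So MorS is not produced.
Rhamnulose is present, so YilR is inactive.
Fe²⁺ is present, so ZorA is active.
With repressor ZorA bound, *rudB* is not transcribed.
So RudB is not produced.
Required activator MorS is absent, so *gixP* is not transcribed.
So GixP is not produced.
Indole is absent, so VelH is active.
Xylulose is absent, so LomJ is inactive.
No repressor is bound and VelH is active, so *fenM* is transcribed.
So FenM is produced and active.
No repressor is bound and FenM is active, so *torZ* is transcribed.
So TorZ is produced and active.
No repressor is bound and TorZ is active, so *cilN* is transcribed.
So CilN is produced and active.
With repressor CilN bound, *nolR* is not transcribed.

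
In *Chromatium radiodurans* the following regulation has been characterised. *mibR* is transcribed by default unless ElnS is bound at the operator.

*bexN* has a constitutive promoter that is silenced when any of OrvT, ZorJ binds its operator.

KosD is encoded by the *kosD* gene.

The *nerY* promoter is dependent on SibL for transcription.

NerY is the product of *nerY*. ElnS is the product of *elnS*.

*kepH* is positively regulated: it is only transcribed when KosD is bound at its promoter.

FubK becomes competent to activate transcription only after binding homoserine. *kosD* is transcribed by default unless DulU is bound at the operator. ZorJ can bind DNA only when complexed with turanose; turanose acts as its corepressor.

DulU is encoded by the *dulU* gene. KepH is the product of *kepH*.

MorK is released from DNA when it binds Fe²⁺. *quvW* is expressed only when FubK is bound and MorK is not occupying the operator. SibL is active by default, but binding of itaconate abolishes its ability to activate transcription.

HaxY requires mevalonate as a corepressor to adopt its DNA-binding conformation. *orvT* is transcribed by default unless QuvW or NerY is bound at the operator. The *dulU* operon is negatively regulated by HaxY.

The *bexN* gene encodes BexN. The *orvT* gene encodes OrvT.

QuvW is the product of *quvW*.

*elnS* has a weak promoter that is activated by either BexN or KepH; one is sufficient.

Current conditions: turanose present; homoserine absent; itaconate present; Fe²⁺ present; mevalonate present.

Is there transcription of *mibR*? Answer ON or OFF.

Homoserine is absent, so FubK is inactive.
Fe²⁺ is present, so MorK is inactive.
Required activator FubK is absent, so *quvW* is not transcribed.
So QuvW is not produced.
Itaconate is present, so SibL is inactive.
Required activator SibL is absent, so *nerY* is not transcribed.
So NerY is not produced.
With no repressor bound, *orvT* is transcribed.
So OrvT is produced and active.
Turanose is present, so ZorJ is active.
With repressor OrvT bound, *bexN* is not transcribed.
So BexN is not produced.
Mevalonate is present, so HaxY is active.
With repressor HaxY bound, *dulU* is not transcribed.
So DulU is not produced.
With no repressor bound, *kosD* is transcribed.
So KosD is produced and active.
No repressor is bound and KosD is active, so *kepH* is transcribed.
So KepH is produced and active.
Activator KepH is present, so *elnS* is transcribed.
So ElnS is produced and active.
With repressor ElnS bound, *mibR* is not transcribed.

OFF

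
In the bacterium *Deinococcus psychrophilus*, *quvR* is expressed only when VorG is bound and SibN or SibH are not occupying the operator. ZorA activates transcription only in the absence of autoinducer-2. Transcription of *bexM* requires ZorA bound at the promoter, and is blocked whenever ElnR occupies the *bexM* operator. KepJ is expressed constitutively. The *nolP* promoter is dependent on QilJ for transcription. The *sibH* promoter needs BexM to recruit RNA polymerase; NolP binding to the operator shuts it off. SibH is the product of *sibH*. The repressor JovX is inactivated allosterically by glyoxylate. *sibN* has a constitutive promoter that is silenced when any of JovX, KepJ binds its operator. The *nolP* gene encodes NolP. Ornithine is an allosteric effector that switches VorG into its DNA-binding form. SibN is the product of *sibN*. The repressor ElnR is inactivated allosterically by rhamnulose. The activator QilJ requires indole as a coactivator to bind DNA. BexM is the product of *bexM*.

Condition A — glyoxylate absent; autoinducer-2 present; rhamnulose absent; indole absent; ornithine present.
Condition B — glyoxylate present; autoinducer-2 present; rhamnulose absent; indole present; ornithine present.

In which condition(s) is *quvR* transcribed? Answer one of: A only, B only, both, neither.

Condition A:
Glyoxylate is absent, so JovX is active.
KepJ is produced constitutively and is active.
With repressor JovX bound, *sibN* is not transcribed.
So SibN is not produced.
Autoinducer-2 is present, so ZorA is inactive.
Rhamnulose is absent, so ElnR is active.
With repressor ElnR bound, *bexM* is not transcribed.
So BexM is not produced.
Indole is absent, so QilJ is inactive.
Required activator QilJ is absent, so *nolP* is not transcribed.
So NolP is not produced.
Required activator BexM is absent, so *sibH* is not transcribed.
So SibH is not produced.
Ornithine is present, so VorG is active.
No repressor is bound and VorG is active, so *quvR* is transcribed.
→ *quvR* is ON in A.
Condition B:
Glyoxylate is present, so JovX is inactive.
KepJ is produced constitutively and is active.
With repressor KepJ bound, *sibN* is not transcribed.
So SibN is not produced.
Autoinducer-2 is present, so ZorA is inactive.
Rhamnulose is absent, so ElnR is active.
With repressor ElnR bound, *bexM* is not transcribed.
So BexM is not produced.
Indole is present, so QilJ is active.
No repressor is bound and QilJ is active, so *nolP* is transcribed.
So NolP is produced and active.
With repressor NolP bound, *sibH* is not transcribed.
So SibH is not produced.
Ornithine is present, so VorG is active.
No repressor is bound and VorG is active, so *quvR* is transcribed.
→ *quvR* is ON in B.

both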